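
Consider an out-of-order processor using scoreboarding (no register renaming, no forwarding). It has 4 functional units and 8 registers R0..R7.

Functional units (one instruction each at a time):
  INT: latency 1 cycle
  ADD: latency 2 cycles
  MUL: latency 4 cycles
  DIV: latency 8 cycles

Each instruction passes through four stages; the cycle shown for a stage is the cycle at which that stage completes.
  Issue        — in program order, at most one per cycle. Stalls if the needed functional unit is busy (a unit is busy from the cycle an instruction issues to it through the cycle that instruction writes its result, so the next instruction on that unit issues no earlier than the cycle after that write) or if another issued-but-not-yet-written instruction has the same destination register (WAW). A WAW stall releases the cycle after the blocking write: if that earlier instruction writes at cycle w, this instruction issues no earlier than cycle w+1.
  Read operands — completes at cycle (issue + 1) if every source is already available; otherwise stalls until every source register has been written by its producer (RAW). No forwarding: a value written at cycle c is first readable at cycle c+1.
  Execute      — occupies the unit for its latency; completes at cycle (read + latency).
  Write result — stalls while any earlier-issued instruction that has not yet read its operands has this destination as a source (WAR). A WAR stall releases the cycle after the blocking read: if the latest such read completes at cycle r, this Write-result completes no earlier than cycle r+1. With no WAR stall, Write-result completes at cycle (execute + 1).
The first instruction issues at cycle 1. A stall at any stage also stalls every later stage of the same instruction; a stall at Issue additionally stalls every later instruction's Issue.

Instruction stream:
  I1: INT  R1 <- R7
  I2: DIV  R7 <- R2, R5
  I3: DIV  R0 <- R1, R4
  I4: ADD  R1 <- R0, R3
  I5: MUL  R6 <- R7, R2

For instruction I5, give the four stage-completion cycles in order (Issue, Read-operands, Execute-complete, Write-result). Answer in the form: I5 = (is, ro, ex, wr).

t=1  I1 dispatched to INT
t=2  I1 operands ready, I2 dispatched to DIV
t=3  I1 complete, I2 operands ready
t=4  R1←I1
t=11  I2 complete
t=12  R7←I2
t=13  I3 dispatched to DIV
t=14  I3 operands ready, I4 dispatched to ADD
t=15  I5 dispatched to MUL
t=16  I5 operands ready
t=20  I5 complete
t=21  R6←I5
t=22  I3 complete
t=23  R0←I3
t=24  I4 operands ready
t=26  I4 complete
t=27  R1←I4

I5 = (15, 16, 20, 21)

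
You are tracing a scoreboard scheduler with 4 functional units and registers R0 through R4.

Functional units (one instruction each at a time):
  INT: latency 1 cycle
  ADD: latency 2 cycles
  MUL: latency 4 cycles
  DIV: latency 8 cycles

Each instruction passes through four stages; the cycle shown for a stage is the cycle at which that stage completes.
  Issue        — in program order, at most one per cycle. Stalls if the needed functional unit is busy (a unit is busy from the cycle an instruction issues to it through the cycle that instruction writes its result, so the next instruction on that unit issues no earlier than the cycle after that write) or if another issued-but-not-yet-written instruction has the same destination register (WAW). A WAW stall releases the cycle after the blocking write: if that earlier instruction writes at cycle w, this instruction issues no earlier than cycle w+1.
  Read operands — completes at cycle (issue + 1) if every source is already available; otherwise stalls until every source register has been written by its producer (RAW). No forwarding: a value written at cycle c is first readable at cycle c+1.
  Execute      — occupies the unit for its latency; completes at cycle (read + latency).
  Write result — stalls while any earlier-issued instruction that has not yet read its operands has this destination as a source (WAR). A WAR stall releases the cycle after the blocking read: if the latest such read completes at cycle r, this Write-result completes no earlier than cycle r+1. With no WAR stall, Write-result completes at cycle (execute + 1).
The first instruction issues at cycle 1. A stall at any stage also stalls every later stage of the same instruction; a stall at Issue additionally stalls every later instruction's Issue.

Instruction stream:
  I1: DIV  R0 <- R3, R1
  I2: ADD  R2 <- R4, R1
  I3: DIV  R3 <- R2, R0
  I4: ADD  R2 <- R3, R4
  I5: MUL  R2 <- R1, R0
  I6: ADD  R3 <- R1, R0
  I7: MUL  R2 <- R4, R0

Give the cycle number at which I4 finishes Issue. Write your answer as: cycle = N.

I1  is:1  ro:2  ex:10  wr:11
I2  is:2  ro:3  ex:5  wr:6
I3  is:12  ro:13  ex:21  wr:22  — struct: DIV busy until I1 writes@11
I4  is:13  ro:23  ex:25  wr:26  — RAW R3: wait I3 write@22
I5  is:27  ro:28  ex:32  wr:33  — WAW R2: wait I4 write@26
I6  is:28  ro:29  ex:31  wr:32
I7  is:34  ro:35  ex:39  wr:40  — struct: MUL busy until I5 writes@33

cycle = 13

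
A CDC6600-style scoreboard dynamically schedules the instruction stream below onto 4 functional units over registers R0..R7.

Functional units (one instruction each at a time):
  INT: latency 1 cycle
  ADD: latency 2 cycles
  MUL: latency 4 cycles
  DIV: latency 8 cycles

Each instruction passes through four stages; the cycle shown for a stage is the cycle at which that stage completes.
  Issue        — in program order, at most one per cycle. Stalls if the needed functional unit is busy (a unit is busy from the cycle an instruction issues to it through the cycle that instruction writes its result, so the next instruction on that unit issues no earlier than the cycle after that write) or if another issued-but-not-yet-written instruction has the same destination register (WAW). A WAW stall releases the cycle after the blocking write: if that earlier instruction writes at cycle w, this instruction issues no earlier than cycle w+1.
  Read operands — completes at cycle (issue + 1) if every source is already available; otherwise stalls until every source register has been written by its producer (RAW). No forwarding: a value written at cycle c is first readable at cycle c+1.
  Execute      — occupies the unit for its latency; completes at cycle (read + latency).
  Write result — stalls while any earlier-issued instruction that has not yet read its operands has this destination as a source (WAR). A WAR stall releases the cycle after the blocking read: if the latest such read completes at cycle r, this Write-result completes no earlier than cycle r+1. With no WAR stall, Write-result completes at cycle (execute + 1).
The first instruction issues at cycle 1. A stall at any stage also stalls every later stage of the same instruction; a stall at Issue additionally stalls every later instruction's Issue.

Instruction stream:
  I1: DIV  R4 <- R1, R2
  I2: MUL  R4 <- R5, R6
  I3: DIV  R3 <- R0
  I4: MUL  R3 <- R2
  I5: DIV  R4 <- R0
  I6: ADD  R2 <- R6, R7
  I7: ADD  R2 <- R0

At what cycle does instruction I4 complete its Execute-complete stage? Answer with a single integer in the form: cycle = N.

1) issue 1, read 2, done 10, write 11
2) issue 12, read 13, done 17, write 18  <WAW R4: wait I1 write@11>
3) issue 13, read 14, done 22, write 23
4) issue 24, read 25, done 29, write 30  <WAW R3: wait I3 write@23>
5) issue 25, read 26, done 34, write 35
6) issue 26, read 27, done 29, write 30
7) issue 31, read 32, done 34, write 35  <struct: ADD busy until I6 writes@30>

cycle = 29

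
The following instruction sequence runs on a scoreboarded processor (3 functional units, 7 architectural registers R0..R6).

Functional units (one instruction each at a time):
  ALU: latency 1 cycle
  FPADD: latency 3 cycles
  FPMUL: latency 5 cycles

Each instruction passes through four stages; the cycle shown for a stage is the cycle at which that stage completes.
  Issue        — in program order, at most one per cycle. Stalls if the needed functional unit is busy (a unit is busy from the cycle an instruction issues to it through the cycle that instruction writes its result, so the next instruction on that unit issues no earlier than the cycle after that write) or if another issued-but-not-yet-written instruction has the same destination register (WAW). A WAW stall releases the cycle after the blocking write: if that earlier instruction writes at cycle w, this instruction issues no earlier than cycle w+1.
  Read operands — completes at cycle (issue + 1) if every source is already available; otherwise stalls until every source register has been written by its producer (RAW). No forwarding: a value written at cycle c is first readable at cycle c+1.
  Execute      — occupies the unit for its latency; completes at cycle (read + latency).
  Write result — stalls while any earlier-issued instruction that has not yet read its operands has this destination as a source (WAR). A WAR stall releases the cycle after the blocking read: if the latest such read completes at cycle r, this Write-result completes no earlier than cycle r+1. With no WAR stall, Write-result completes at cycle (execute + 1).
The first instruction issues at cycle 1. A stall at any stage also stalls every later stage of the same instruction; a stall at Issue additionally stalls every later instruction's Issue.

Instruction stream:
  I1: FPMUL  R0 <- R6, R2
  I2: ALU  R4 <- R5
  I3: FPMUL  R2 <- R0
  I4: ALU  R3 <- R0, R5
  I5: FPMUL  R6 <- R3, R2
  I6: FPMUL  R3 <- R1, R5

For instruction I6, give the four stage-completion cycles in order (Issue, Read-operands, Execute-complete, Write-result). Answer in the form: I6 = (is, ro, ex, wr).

t=1  I1→FPMUL
t=2  I1 RO, I2→ALU
t=3  I2 RO
t=4  I2 EX
t=5  I2 WR R4
t=7  I1 EX
t=8  I1 WR R0
t=9  I3→FPMUL
t=10  I3 RO, I4→ALU
t=11  I4 RO
t=12  I4 EX
t=13  I4 WR R3
t=15  I3 EX
t=16  I3 WR R2
t=17  I5→FPMUL
t=18  I5 RO
t=23  I5 EX
t=24  I5 WR R6
t=25  I6→FPMUL
t=26  I6 RO
t=31  I6 EX
t=32  I6 WR R3

I6 = (25, 26, 31, 32)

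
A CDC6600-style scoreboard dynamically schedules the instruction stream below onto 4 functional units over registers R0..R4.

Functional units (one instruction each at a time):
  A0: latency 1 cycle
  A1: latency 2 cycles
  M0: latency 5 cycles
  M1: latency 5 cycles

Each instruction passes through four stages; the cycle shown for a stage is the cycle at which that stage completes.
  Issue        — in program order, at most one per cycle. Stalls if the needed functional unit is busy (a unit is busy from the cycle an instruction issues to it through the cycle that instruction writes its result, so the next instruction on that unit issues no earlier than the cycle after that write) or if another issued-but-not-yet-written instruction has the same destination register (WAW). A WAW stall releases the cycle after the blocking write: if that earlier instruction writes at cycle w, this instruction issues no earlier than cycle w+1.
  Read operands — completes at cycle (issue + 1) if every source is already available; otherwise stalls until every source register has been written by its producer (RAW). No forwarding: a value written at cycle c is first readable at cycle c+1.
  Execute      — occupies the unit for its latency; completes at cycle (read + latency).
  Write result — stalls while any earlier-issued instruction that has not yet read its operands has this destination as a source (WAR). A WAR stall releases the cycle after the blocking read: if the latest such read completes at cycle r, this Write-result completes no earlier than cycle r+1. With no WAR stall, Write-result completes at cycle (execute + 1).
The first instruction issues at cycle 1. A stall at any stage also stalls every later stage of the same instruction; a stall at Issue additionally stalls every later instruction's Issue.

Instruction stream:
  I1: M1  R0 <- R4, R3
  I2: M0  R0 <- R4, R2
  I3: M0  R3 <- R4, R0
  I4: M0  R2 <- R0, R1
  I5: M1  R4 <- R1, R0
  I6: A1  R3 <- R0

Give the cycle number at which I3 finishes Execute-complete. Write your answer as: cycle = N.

  I1 | 1 | 2 | 7 | 8
  I2 | 9 | 10 | 15 | 16   WAW R0: wait I1 write@8
  I3 | 17 | 18 | 23 | 24   struct: M0 busy until I2 writes@16
  I4 | 25 | 26 | 31 | 32   struct: M0 busy until I3 writes@24
  I5 | 26 | 27 | 32 | 33
  I6 | 27 | 28 | 30 | 31

cycle = 23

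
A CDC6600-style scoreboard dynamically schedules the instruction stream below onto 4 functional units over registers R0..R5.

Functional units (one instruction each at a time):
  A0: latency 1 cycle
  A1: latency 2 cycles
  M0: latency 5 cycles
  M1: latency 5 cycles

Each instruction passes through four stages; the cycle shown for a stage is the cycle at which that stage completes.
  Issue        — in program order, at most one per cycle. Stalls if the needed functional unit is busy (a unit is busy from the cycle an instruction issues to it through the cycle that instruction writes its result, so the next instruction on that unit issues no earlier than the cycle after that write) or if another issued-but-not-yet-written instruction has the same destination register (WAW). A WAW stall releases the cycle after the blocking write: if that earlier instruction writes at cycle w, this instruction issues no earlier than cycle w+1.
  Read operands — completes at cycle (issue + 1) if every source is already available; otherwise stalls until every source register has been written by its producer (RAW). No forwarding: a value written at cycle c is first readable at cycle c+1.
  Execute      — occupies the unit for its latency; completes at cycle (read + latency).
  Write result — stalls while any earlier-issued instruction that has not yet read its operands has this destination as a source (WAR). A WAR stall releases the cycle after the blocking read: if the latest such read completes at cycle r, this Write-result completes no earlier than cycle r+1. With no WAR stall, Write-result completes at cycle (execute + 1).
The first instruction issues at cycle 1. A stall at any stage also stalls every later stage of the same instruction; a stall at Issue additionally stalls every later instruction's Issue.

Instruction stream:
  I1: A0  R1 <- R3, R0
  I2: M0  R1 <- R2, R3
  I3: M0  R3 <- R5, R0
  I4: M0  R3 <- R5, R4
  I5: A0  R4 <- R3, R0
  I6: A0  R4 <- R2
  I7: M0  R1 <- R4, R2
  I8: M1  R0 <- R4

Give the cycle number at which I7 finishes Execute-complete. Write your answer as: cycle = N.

[1] I1 issues→A0
[2] I1 reads
[3] I1 exec-done
[4] I1 writes R1
[5] I2 issues→M0
[6] I2 reads
[11] I2 exec-done
[12] I2 writes R1
[13] I3 issues→M0
[14] I3 reads
[19] I3 exec-done
[20] I3 writes R3
[21] I4 issues→M0
[22] I4 reads | I5 issues→A0
[27] I4 exec-done
[28] I4 writes R3
[29] I5 reads
[30] I5 exec-done
[31] I5 writes R4
[32] I6 issues→A0
[33] I6 reads | I7 issues→M0
[34] I6 exec-done | I8 issues→M1
[35] I6 writes R4
[36] I7 reads | I8 reads
[41] I7 exec-done | I8 exec-done
[42] I7 writes R1 | I8 writes R0

cycle = 41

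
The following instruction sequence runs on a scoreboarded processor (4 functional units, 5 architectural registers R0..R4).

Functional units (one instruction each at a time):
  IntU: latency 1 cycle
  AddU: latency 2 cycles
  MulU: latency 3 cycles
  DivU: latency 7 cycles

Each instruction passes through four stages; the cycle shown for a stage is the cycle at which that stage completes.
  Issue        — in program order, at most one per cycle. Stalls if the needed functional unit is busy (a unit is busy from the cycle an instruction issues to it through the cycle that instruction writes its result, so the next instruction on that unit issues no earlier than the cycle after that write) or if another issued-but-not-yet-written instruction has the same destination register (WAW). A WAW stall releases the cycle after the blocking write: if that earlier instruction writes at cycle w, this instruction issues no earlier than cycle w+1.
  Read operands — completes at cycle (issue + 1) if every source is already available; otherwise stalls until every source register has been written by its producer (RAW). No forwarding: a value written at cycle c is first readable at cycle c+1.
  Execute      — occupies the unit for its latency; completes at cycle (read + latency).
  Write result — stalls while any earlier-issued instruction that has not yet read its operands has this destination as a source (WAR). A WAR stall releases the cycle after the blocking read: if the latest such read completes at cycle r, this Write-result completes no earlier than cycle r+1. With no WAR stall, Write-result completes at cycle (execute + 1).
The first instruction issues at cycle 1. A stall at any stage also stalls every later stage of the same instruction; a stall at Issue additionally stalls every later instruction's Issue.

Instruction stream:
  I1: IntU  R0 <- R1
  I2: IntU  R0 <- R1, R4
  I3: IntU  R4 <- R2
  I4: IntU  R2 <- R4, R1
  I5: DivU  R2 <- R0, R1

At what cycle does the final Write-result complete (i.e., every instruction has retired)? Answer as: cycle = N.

cycle = 26

cycle 1: I1→IntU
cycle 2: I1 RO
cycle 3: I1 EX
cycle 4: I1 WR R0
cycle 5: I2→IntU
cycle 6: I2 RO
cycle 7: I2 EX
cycle 8: I2 WR R0
cycle 9: I3→IntU
cycle 10: I3 RO
cycle 11: I3 EX
cycle 12: I3 WR R4
cycle 13: I4→IntU
cycle 14: I4 RO
cycle 15: I4 EX
cycle 16: I4 WR R2
cycle 17: I5→DivU
cycle 18: I5 RO
cycle 25: I5 EX
cycle 26: I5 WR R2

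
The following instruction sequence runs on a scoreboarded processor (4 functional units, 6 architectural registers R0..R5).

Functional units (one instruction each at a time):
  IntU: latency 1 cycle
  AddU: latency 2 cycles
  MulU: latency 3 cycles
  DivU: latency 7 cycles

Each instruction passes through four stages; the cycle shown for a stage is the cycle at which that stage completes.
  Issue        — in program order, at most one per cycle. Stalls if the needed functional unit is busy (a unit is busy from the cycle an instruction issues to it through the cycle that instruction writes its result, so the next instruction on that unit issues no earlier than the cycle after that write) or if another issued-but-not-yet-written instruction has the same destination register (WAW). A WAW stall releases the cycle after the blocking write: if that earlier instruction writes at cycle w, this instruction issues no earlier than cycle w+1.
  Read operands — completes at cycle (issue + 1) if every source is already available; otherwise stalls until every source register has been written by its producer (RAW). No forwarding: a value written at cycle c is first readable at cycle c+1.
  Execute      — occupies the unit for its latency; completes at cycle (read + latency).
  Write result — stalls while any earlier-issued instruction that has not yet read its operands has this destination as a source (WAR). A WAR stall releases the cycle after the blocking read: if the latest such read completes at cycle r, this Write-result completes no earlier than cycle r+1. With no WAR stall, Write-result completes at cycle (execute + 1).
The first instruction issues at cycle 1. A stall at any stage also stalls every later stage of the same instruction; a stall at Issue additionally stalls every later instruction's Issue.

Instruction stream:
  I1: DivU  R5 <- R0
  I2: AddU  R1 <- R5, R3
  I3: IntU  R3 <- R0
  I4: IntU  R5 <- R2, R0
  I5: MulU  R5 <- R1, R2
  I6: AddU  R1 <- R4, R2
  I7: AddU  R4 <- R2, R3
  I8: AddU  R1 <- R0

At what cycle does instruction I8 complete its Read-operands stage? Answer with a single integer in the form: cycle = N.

[I1] 1/2/9/10
[I2] 2/11/13/14  (RAW R5: wait I1 write@10)
[I3] 3/4/5/12  (WAR R3: wait I2 read@11)
[I4] 13/14/15/16  (struct: IntU busy until I3 writes@12)
[I5] 17/18/21/22  (WAW R5: wait I4 write@16)
[I6] 18/19/21/22
[I7] 23/24/26/27  (struct: AddU busy until I6 writes@22)
[I8] 28/29/31/32  (struct: AddU busy until I7 writes@27)

cycle = 29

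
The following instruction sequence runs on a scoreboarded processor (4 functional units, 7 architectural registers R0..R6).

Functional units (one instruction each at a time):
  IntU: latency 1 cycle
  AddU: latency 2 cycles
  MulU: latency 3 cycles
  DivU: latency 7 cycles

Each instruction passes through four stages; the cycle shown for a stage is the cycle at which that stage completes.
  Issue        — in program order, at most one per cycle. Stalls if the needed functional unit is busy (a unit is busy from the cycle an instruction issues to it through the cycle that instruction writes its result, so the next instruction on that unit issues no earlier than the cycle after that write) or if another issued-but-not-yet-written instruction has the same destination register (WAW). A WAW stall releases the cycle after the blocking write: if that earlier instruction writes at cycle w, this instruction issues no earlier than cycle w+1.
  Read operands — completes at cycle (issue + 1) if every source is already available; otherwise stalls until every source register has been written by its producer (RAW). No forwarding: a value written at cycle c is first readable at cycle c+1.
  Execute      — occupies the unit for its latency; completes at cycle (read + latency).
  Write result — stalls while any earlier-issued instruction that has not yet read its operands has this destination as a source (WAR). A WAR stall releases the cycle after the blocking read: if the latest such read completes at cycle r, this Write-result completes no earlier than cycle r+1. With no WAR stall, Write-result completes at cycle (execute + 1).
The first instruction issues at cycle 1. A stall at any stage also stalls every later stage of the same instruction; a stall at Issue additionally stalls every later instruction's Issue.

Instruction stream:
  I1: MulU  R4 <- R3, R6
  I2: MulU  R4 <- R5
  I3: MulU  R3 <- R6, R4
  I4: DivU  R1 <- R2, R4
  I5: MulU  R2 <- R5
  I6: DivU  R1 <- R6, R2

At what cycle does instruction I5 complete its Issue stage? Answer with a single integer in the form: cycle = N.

I1: IS=1 RO=2 EX=5 WR=6
I2: IS=7 RO=8 EX=11 WR=12  [struct: MulU busy until I1 writes@6]
I3: IS=13 RO=14 EX=17 WR=18  [struct: MulU busy until I2 writes@12]
I4: IS=14 RO=15 EX=22 WR=23
I5: IS=19 RO=20 EX=23 WR=24  [struct: MulU busy until I3 writes@18]
I6: IS=24 RO=25 EX=32 WR=33  [struct: DivU busy until I4 writes@23]

cycle = 19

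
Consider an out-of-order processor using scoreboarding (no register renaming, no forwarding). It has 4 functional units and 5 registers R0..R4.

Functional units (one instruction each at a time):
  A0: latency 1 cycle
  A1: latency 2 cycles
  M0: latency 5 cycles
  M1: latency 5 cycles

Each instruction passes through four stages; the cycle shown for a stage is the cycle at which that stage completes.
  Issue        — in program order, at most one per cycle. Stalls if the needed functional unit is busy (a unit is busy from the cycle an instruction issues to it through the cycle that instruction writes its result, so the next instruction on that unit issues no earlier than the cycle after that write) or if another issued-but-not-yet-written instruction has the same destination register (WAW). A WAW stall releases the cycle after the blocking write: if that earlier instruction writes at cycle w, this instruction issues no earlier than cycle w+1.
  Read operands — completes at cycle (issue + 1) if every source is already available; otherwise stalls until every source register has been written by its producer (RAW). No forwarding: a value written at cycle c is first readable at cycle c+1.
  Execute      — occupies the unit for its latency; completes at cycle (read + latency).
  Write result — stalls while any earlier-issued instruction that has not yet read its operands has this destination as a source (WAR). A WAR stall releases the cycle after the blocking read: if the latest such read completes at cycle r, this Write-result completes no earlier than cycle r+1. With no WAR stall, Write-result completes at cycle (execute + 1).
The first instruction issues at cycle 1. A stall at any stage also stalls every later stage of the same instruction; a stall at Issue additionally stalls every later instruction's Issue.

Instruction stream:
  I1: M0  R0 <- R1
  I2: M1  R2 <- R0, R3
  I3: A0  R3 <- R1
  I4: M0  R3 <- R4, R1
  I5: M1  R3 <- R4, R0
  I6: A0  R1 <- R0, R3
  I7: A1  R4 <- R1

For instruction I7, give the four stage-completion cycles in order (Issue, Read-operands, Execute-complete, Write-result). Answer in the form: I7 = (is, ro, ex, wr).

I7 = (21, 30, 32, 33)

c1: issue I1 (M0)
c2: I1 read-ops; issue I2 (M1)
c3: issue I3 (A0)
c4: I3 read-ops
c5: I3 finished on A0
c7: I1 finished on M0
c8: I1→R0
c9: I2 read-ops
c10: I3→R3
c11: issue I4 (M0)
c12: I4 read-ops
c14: I2 finished on M1
c15: I2→R2
c17: I4 finished on M0
c18: I4→R3
c19: issue I5 (M1)
c20: I5 read-ops; issue I6 (A0)
c21: issue I7 (A1)
c25: I5 finished on M1
c26: I5→R3
c27: I6 read-ops
c28: I6 finished on A0
c29: I6→R1
c30: I7 read-ops
c32: I7 finished on A1
c33: I7→R4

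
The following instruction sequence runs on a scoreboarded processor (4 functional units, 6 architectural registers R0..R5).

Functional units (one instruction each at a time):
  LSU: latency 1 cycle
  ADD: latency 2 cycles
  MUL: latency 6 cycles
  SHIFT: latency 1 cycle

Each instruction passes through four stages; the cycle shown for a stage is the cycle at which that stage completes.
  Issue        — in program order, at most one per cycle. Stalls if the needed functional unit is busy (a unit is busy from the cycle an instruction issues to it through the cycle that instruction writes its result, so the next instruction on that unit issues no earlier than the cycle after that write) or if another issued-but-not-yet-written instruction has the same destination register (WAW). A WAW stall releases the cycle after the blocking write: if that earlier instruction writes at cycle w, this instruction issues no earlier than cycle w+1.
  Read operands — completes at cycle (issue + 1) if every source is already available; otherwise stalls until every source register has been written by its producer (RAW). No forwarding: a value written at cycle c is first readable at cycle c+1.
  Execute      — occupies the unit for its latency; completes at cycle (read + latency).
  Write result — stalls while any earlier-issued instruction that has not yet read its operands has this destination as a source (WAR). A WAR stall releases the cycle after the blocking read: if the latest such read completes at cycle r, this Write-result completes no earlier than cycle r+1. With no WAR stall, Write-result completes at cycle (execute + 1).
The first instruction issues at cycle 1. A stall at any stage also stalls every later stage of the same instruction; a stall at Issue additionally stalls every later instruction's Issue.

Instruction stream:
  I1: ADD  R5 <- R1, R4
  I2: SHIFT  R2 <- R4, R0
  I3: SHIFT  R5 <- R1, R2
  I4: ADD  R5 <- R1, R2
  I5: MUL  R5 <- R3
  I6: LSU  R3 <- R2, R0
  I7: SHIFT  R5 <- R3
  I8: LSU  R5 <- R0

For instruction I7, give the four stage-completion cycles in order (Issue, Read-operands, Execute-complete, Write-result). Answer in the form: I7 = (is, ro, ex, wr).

I7 = (24, 25, 26, 27)

I1  is:1  ro:2  ex:4  wr:5
I2  is:2  ro:3  ex:4  wr:5
I3  is:6  ro:7  ex:8  wr:9  — struct: SHIFT busy until I2 writes@5
I4  is:10  ro:11  ex:13  wr:14  — WAW R5: wait I3 write@9
I5  is:15  ro:16  ex:22  wr:23  — WAW R5: wait I4 write@14
I6  is:16  ro:17  ex:18  wr:19
I7  is:24  ro:25  ex:26  wr:27  — WAW R5: wait I5 write@23
I8  is:28  ro:29  ex:30  wr:31  — WAW R5: wait I7 write@27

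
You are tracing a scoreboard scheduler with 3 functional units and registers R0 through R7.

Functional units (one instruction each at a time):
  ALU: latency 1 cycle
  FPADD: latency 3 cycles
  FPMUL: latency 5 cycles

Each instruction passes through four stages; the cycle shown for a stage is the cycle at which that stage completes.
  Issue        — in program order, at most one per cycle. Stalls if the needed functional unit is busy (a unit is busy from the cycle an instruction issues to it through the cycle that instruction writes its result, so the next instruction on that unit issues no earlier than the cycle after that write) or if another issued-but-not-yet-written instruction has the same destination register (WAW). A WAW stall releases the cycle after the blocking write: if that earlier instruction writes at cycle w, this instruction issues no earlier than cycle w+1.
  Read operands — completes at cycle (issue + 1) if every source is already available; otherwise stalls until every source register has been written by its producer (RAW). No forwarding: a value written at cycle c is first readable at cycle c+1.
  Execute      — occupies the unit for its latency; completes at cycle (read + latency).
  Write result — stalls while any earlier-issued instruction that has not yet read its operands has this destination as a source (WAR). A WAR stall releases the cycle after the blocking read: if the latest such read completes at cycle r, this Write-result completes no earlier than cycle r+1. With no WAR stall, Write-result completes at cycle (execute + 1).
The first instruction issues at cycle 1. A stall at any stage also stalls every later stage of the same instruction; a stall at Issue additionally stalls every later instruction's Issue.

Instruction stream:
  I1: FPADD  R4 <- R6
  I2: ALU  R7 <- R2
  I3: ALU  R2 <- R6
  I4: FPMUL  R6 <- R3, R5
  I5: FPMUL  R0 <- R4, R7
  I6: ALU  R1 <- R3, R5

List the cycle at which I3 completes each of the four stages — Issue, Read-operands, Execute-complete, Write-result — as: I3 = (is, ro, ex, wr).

I3 = (6, 7, 8, 9)

[1] issue I1 (FPADD)
[2] I1 read-ops, issue I2 (ALU)
[3] I2 read-ops
[4] I2 finished on ALU
[5] I1 finished on FPADD, I2→R7
[6] I1→R4, issue I3 (ALU)
[7] I3 read-ops, issue I4 (FPMUL)
[8] I3 finished on ALU, I4 read-ops
[9] I3→R2
[13] I4 finished on FPMUL
[14] I4→R6
[15] issue I5 (FPMUL)
[16] I5 read-ops, issue I6 (ALU)
[17] I6 read-ops
[18] I6 finished on ALU
[19] I6→R1
[21] I5 finished on FPMUL
[22] I5→R0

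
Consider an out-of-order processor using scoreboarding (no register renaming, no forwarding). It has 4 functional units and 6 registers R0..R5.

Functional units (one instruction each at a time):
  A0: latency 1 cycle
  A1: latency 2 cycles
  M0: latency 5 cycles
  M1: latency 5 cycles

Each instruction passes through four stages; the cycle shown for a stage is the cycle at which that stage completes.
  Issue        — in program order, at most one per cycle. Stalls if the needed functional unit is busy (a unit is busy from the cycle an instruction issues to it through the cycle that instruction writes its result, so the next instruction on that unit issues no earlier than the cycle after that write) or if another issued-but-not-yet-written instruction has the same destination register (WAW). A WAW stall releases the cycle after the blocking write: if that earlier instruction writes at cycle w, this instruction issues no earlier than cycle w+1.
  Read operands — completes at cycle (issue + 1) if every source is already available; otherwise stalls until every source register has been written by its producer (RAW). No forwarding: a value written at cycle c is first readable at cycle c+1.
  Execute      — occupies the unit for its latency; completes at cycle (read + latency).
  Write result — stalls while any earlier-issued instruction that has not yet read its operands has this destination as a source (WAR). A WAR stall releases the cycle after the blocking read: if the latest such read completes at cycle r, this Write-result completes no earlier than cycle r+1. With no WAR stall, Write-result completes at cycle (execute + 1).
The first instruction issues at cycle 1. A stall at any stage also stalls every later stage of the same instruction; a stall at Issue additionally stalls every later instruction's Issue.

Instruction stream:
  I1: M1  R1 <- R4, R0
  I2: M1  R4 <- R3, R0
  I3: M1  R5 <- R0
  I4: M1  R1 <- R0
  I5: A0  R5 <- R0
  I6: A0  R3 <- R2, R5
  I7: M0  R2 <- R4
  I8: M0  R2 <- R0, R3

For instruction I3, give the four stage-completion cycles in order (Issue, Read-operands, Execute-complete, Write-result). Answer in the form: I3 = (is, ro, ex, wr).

I3 = (17, 18, 23, 24)

[I1] 1/2/7/8
[I2] 9/10/15/16  (struct: M1 busy until I1 writes@8)
[I3] 17/18/23/24  (struct: M1 busy until I2 writes@16)
[I4] 25/26/31/32  (struct: M1 busy until I3 writes@24)
[I5] 26/27/28/29
[I6] 30/31/32/33  (struct: A0 busy until I5 writes@29)
[I7] 31/32/37/38
[I8] 39/40/45/46  (struct: M0 busy until I7 writes@38)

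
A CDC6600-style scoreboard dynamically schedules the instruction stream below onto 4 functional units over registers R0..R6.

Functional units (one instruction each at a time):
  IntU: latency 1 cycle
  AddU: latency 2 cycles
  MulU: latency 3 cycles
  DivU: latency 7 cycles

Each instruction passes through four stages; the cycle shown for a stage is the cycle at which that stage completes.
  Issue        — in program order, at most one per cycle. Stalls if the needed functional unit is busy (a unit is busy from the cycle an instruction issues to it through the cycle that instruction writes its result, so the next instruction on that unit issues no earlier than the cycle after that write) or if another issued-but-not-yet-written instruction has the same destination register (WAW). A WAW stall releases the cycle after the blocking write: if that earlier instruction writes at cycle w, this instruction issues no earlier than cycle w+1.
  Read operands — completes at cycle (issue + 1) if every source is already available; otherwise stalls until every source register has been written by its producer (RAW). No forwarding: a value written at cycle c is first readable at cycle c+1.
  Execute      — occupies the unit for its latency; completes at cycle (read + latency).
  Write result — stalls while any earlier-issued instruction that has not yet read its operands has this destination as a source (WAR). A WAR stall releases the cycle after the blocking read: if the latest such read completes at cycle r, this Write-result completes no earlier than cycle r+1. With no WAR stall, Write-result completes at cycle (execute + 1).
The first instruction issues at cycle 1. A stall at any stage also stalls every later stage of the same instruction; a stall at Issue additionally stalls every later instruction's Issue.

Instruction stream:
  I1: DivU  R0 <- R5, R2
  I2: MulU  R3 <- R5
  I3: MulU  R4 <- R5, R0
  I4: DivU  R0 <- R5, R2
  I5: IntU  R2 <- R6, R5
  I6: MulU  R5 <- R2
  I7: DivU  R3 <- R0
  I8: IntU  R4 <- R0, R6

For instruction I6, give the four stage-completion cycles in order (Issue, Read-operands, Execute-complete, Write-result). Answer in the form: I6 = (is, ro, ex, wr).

c1: I1 issues→DivU
c2: I1 reads | I2 issues→MulU
c3: I2 reads
c6: I2 exec-done
c7: I2 writes R3
c8: I3 issues→MulU
c9: I1 exec-done
c10: I1 writes R0
c11: I3 reads | I4 issues→DivU
c12: I4 reads | I5 issues→IntU
c13: I5 reads
c14: I3 exec-done | I5 exec-done
c15: I3 writes R4 | I5 writes R2
c16: I6 issues→MulU
c17: I6 reads
c19: I4 exec-done
c20: I4 writes R0 | I6 exec-done
c21: I6 writes R5 | I7 issues→DivU
c22: I7 reads | I8 issues→IntU
c23: I8 reads
c24: I8 exec-done
c25: I8 writes R4
c29: I7 exec-done
c30: I7 writes R3

I6 = (16, 17, 20, 21)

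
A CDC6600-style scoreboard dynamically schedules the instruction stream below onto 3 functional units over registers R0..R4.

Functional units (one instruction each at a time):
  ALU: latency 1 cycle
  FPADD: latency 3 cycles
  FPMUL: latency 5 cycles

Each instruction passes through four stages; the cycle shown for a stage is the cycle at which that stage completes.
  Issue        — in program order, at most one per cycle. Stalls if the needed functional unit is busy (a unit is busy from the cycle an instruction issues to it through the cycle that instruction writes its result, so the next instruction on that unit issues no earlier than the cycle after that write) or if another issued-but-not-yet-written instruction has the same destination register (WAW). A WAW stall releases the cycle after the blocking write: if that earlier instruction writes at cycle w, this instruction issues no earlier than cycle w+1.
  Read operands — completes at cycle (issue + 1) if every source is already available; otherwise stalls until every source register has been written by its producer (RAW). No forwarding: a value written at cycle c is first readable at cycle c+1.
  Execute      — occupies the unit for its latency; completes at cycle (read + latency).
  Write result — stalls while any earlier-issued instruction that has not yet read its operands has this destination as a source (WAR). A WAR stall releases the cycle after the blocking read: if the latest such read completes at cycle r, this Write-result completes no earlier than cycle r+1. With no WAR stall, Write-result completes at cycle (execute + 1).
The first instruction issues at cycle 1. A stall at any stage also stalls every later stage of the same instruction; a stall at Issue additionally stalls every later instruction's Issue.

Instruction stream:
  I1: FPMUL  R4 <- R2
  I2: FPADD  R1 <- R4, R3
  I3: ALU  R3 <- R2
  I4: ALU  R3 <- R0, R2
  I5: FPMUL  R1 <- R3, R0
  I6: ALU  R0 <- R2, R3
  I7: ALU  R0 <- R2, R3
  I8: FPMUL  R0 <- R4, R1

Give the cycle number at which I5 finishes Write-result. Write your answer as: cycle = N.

cycle = 21

[1] I1 issues→FPMUL
[2] I1 reads, I2 issues→FPADD
[3] I3 issues→ALU
[4] I3 reads
[5] I3 exec-done
[7] I1 exec-done
[8] I1 writes R4
[9] I2 reads
[10] I3 writes R3
[11] I4 issues→ALU
[12] I2 exec-done, I4 reads
[13] I2 writes R1, I4 exec-done
[14] I4 writes R3, I5 issues→FPMUL
[15] I5 reads, I6 issues→ALU
[16] I6 reads
[17] I6 exec-done
[18] I6 writes R0
[19] I7 issues→ALU
[20] I5 exec-done, I7 reads
[21] I5 writes R1, I7 exec-done
[22] I7 writes R0
[23] I8 issues→FPMUL
[24] I8 reads
[29] I8 exec-done
[30] I8 writes R0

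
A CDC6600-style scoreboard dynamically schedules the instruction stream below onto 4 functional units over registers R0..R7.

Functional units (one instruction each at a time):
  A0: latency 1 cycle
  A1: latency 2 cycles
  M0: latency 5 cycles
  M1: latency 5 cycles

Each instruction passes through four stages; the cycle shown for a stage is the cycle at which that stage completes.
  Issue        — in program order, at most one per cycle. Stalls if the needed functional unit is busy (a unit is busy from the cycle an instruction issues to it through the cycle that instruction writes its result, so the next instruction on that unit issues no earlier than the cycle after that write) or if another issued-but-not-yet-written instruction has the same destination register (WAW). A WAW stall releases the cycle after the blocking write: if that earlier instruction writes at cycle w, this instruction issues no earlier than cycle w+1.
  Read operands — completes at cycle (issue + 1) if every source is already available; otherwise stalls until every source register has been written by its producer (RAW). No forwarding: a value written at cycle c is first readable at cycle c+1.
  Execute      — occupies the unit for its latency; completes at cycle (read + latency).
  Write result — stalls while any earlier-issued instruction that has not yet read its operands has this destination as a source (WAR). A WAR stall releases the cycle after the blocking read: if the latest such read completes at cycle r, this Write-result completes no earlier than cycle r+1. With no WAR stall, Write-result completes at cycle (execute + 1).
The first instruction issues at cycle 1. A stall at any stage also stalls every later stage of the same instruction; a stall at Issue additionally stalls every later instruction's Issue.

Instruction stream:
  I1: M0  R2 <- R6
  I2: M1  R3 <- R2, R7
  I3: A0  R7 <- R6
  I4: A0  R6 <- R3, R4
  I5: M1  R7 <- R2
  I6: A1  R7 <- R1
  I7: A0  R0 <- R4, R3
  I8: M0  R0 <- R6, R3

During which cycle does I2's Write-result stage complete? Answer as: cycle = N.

cycle = 15

I1  is:1  ro:2  ex:7  wr:8
I2  is:2  ro:9  ex:14  wr:15  — RAW R2: wait I1 write@8
I3  is:3  ro:4  ex:5  wr:10  — WAR R7: wait I2 read@9
I4  is:11  ro:16  ex:17  wr:18  — struct: A0 busy until I3 writes@10, RAW R3: wait I2 write@15
I5  is:16  ro:17  ex:22  wr:23  — struct: M1 busy until I2 writes@15
I6  is:24  ro:25  ex:27  wr:28  — WAW R7: wait I5 write@23
I7  is:25  ro:26  ex:27  wr:28
I8  is:29  ro:30  ex:35  wr:36  — WAW R0: wait I7 write@28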